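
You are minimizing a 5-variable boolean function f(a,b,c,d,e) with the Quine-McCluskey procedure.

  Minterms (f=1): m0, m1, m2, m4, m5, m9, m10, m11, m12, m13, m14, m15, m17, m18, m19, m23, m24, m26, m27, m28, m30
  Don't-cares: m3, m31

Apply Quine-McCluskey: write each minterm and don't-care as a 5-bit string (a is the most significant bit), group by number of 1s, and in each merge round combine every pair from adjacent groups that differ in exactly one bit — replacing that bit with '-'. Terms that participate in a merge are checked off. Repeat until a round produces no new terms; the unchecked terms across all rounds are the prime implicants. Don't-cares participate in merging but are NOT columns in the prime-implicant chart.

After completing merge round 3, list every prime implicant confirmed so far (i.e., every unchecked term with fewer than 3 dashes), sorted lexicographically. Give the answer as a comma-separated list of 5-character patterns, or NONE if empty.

-00-1, -11-0, 0--01, 0-0-1, 0-10-, 00-0-, 000--, 01--1, 011--, 1--11, 11--0

size-2^0 implicants → 00000(✓)  00001(✓)  00010(✓)  00011(✓)  00100(✓)  00101(✓)  01001(✓)  01010(✓)  01011(✓)  01100(✓)  01101(✓)  01110(✓)  01111(✓)  10001(✓)  10010(✓)  10011(✓)  10111(✓)  11000(✓)  11010(✓)  11011(✓)  11100(✓)  11110(✓)  11111(✓)
size-2^1 implicants → -0001(✓)  -0010(✓)  -0011(✓)  -1010(✓)  -1011(✓)  -1100(✓)  -1110(✓)  -1111(✓)  0-001(✓)  0-010(✓)  0-011(✓)  0-100(✓)  0-101(✓)  00-00(✓)  00-01(✓)  000-0(✓)  000-1(✓)  0000-(✓)  0001-(✓)  0010-(✓)  01-01(✓)  01-10(✓)  01-11(✓)  010-1(✓)  0101-(✓)  011-0(✓)  011-1(✓)  0110-(✓)  0111-(✓)  1-010(✓)  1-011(✓)  1-111(✓)  10-11(✓)  100-1(✓)  1001-(✓)  11-00(✓)  11-10(✓)  11-11(✓)  110-0(✓)  1101-(✓)  111-0(✓)  1111-(✓)
size-2^2 implicants → --010(✓)  --011(✓)  -00-1  -001-(✓)  -1-10(✓)  -1-11(✓)  -101-(✓)  -11-0  -111-(✓)  0--01  0-0-1  0-01-(✓)  0-10-  00-0-  000--  01--1  01-1-(✓)  011--  1--11  1-01-(✓)  11--0  11-1-(✓)
size-2^3 implicants → --01-  -1-1-
Unchecked terms (primes): --01-, -00-1, -1-1-, -11-0, 0--01, 0-0-1, 0-10-, 00-0-, 000--, 01--1, 011--, 1--11, 11--0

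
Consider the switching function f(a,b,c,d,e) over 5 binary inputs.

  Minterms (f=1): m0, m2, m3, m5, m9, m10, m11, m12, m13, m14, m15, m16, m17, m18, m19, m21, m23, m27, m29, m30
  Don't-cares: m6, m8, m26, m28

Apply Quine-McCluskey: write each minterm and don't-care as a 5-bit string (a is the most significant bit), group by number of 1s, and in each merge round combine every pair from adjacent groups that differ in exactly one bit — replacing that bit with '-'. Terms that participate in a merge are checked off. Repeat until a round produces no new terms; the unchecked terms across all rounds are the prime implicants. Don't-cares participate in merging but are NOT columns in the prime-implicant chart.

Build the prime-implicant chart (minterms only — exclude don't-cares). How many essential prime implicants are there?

[col 0] 00000*, 00010*, 00011*, 00101*, 00110*, 01000*, 01001*, 01010*, 01011*, 01100*, 01101*, 01110*, 01111*, 10000*, 10001*, 10010*, 10011*, 10101*, 10111*, 11010*, 11011*, 11100*, 11101*, 11110*
[col 1] -0000*, -0010*, -0011*, -0101*, -1010*, -1011*, -1100*, -1101*, -1110*, 0-000*, 0-010*, 0-011*, 0-101*, 0-110*, 00-10*, 000-0*, 0001-*, 01-00*, 01-01*, 01-10*, 01-11*, 010-0*, 010-1*, 0100-*, 0101-*, 011-0*, 011-1*, 0110-*, 0111-*, 1-010*, 1-011*, 1-101*, 10-01*, 10-11*, 100-0*, 100-1*, 1000-*, 1001-*, 101-1*, 11-10*, 1101-*, 111-0*, 1110-*
[col 2] --010*, --011*, --101, -00-0, -001-*, -1-10, -101-*, -11-0, -110-, 0--10, 0-0-0, 0-01-*, 01--0*, 01--1*, 01-0-*, 01-1-*, 010--*, 011--*, 1-01-*, 10--1, 100--
[col 3] --01-, 01---
Prime implicants: --01-, --101, -00-0, -1-10, -11-0, -110-, 0--10, 0-0-0, 01---, 10--1, 100--
PI chart (minterm → PIs covering it):
  0 | -00-0,0-0-0
  2 | --01-,-00-0,0--10,0-0-0
  3 | --01-  (sole → essential)
  5 | --101  (sole → essential)
  9 | 01---  (sole → essential)
  10 | --01-,-1-10,0--10,0-0-0,01---
  11 | --01-,01---
  12 | -11-0,-110-,01---
  13 | --101,-110-,01---
  14 | -1-10,-11-0,0--10,01---
  15 | 01---  (sole → essential)
  16 | -00-0,100--
  17 | 10--1,100--
  18 | --01-,-00-0,100--
  19 | --01-,10--1,100--
  21 | --101,10--1
  23 | 10--1  (sole → essential)
  27 | --01-  (sole → essential)
  29 | --101,-110-
  30 | -1-10,-11-0
Essential prime implicants: --01-, --101, 01---, 10--1

4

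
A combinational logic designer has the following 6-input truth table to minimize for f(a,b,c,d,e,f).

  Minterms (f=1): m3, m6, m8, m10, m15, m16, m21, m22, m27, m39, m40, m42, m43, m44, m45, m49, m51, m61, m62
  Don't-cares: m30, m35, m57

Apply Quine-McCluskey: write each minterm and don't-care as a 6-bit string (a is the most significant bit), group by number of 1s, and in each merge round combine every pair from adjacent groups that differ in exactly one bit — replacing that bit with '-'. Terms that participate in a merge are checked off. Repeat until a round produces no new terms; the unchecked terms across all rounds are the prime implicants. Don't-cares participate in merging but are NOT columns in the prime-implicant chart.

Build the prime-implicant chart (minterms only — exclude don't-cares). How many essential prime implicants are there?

size-2^0 implicants → 000011(✓)  000110(✓)  001000(✓)  001010(✓)  001111  010000  010101  010110(✓)  011011  011110(✓)  100011(✓)  100111(✓)  101000(✓)  101010(✓)  101011(✓)  101100(✓)  101101(✓)  110001(✓)  110011(✓)  111001(✓)  111101(✓)  111110(✓)
size-2^1 implicants → -00011  -01000(✓)  -01010(✓)  -11110  0-0110  0010-0(✓)  01-110  1-0011  1-1101  10-011  100-11  101-00  1010-0(✓)  10101-  10110-  11-001  1100-1  111-01
size-2^2 implicants → -010-0
Unchecked terms (primes): -00011, -010-0, -11110, 0-0110, 001111, 01-110, 010000, 010101, 011011, 1-0011, 1-1101, 10-011, 100-11, 101-00, 10101-, 10110-, 11-001, 1100-1, 111-01
Minterm coverage:
  m3 ⊆ -00011 [E]
  m6 ⊆ 0-0110 [E]
  m8 ⊆ -010-0 [E]
  m10 ⊆ -010-0 [E]
  m15 ⊆ 001111 [E]
  m16 ⊆ 010000 [E]
  m21 ⊆ 010101 [E]
  m22 ⊆ 0-0110,01-110
  m27 ⊆ 011011 [E]
  m39 ⊆ 100-11 [E]
  m40 ⊆ -010-0,101-00
  m42 ⊆ -010-0,10101-
  m43 ⊆ 10-011,10101-
  m44 ⊆ 101-00,10110-
  m45 ⊆ 1-1101,10110-
  m49 ⊆ 11-001,1100-1
  m51 ⊆ 1-0011,1100-1
  m61 ⊆ 1-1101,111-01
  m62 ⊆ -11110 [E]
E = {-00011, -010-0, -11110, 0-0110, 001111, 010000, 010101, 011011, 100-11}

9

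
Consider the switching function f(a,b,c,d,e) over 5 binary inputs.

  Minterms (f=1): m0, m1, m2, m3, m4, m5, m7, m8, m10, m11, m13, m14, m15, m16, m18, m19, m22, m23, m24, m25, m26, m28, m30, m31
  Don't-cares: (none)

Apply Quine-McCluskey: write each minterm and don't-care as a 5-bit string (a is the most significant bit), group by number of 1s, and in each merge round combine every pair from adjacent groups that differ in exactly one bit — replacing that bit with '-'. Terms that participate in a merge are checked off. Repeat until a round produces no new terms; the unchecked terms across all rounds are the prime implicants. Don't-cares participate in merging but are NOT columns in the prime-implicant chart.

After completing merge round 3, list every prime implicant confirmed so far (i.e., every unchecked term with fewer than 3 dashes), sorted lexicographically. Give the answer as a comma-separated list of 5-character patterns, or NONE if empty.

size-2^0 implicants → 00000(✓)  00001(✓)  00010(✓)  00011(✓)  00100(✓)  00101(✓)  00111(✓)  01000(✓)  01010(✓)  01011(✓)  01101(✓)  01110(✓)  01111(✓)  10000(✓)  10010(✓)  10011(✓)  10110(✓)  10111(✓)  11000(✓)  11001(✓)  11010(✓)  11100(✓)  11110(✓)  11111(✓)
size-2^1 implicants → -0000(✓)  -0010(✓)  -0011(✓)  -0111(✓)  -1000(✓)  -1010(✓)  -1110(✓)  -1111(✓)  0-000(✓)  0-010(✓)  0-011(✓)  0-101(✓)  0-111(✓)  00-00(✓)  00-01(✓)  00-11(✓)  000-0(✓)  000-1(✓)  0000-(✓)  0001-(✓)  001-1(✓)  0010-(✓)  01-10(✓)  01-11(✓)  010-0(✓)  0101-(✓)  011-1(✓)  0111-(✓)  1-000(✓)  1-010(✓)  1-110(✓)  1-111(✓)  10-10(✓)  10-11(✓)  100-0(✓)  1001-(✓)  1011-(✓)  11-00(✓)  11-10(✓)  110-0(✓)  1100-  111-0(✓)  1111-(✓)
size-2^2 implicants → --000(✓)  --010(✓)  --111  -0-11  -00-0(✓)  -001-  -1-10  -10-0(✓)  -111-  0--11  0-0-0(✓)  0-01-  0-1-1  00--1  00-0-  000--  01-1-  1--10  1-0-0(✓)  1-11-  10-1-  11--0
size-2^3 implicants → --0-0
Unchecked terms (primes): --0-0, --111, -0-11, -001-, -1-10, -111-, 0--11, 0-01-, 0-1-1, 00--1, 00-0-, 000--, 01-1-, 1--10, 1-11-, 10-1-, 11--0, 1100-

--111, -0-11, -001-, -1-10, -111-, 0--11, 0-01-, 0-1-1, 00--1, 00-0-, 000--, 01-1-, 1--10, 1-11-, 10-1-, 11--0, 1100-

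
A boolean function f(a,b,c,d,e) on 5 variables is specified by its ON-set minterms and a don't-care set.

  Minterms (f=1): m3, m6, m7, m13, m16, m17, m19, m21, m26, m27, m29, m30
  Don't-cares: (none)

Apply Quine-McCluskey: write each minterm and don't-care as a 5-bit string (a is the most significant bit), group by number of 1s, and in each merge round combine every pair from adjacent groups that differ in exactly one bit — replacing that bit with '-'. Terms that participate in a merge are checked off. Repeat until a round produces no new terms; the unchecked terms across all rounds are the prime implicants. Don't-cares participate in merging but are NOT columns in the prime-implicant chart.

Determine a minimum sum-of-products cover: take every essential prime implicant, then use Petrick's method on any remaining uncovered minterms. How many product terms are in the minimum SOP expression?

size-2^0 implicants → 00011(✓)  00110(✓)  00111(✓)  01101(✓)  10000(✓)  10001(✓)  10011(✓)  10101(✓)  11010(✓)  11011(✓)  11101(✓)  11110(✓)
size-2^1 implicants → -0011  -1101  00-11  0011-  1-011  1-101  10-01  100-1  1000-  11-10  1101-
Unchecked terms (primes): -0011, -1101, 00-11, 0011-, 1-011, 1-101, 10-01, 100-1, 1000-, 11-10, 1101-
Minterm coverage:
  m3 ⊆ -0011,00-11
  m6 ⊆ 0011- [E]
  m7 ⊆ 00-11,0011-
  m13 ⊆ -1101 [E]
  m16 ⊆ 1000- [E]
  m17 ⊆ 10-01,100-1,1000-
  m19 ⊆ -0011,1-011,100-1
  m21 ⊆ 1-101,10-01
  m26 ⊆ 11-10,1101-
  m27 ⊆ 1-011,1101-
  m29 ⊆ -1101,1-101
  m30 ⊆ 11-10 [E]
E = {-1101, 0011-, 1000-, 11-10}
Petrick residual → -0011, 1-011, 1-101
Cover = b'c'de + bcd'e + a'b'cd + ac'de + acd'e + ab'c'd' + abde'  |cover|=7

7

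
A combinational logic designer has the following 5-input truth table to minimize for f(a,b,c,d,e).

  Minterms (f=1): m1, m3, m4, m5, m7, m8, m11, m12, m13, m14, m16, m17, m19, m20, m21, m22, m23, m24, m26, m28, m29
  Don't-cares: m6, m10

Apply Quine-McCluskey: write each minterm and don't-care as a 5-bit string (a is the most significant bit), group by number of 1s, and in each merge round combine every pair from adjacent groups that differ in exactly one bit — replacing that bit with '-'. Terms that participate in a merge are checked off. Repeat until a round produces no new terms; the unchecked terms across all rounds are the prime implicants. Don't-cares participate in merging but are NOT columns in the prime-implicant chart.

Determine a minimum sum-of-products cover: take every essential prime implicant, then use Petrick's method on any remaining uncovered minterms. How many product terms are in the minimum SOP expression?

[col 0] 00001*, 00011*, 00100*, 00101*, 00110*, 00111*, 01000*, 01010*, 01011*, 01100*, 01101*, 01110*, 10000*, 10001*, 10011*, 10100*, 10101*, 10110*, 10111*, 11000*, 11010*, 11100*, 11101*
[col 1] -0001*, -0011*, -0100*, -0101*, -0110*, -0111*, -1000*, -1010*, -1100*, -1101*, 0-011, 0-100*, 0-101*, 0-110*, 00-01*, 00-11*, 000-1*, 001-0*, 001-1*, 0010-*, 0011-*, 01-00*, 01-10*, 010-0*, 0101-, 011-0*, 0110-*, 1-000*, 1-100*, 1-101*, 10-00*, 10-01*, 10-11*, 100-1*, 1000-*, 101-0*, 101-1*, 1010-*, 1011-*, 11-00*, 110-0*, 1110-*
[col 2] --100*, --101*, -0-01*, -0-11*, -00-1*, -01-0*, -01-1*, -010-*, -011-*, -1-00, -10-0, -110-*, 0-1-0, 0-10-*, 00--1*, 001--*, 01--0, 1--00, 1-10-*, 10--1*, 10-0-, 101--*
[col 3] --10-, -0--1, -01--
Prime implicants: --10-, -0--1, -01--, -1-00, -10-0, 0-011, 0-1-0, 01--0, 0101-, 1--00, 10-0-
PI chart (minterm → PIs covering it):
  1 | -0--1  (sole → essential)
  3 | -0--1,0-011
  4 | --10-,-01--,0-1-0
  5 | --10-,-0--1,-01--
  7 | -0--1,-01--
  8 | -1-00,-10-0,01--0
  11 | 0-011,0101-
  12 | --10-,-1-00,0-1-0,01--0
  13 | --10-  (sole → essential)
  14 | 0-1-0,01--0
  16 | 1--00,10-0-
  17 | -0--1,10-0-
  19 | -0--1  (sole → essential)
  20 | --10-,-01--,1--00,10-0-
  21 | --10-,-0--1,-01--,10-0-
  22 | -01--  (sole → essential)
  23 | -0--1,-01--
  24 | -1-00,-10-0,1--00
  26 | -10-0  (sole → essential)
  28 | --10-,-1-00,1--00
  29 | --10-  (sole → essential)
Essential prime implicants: --10-, -0--1, -01--, -10-0
Petrick residual → 0-011, 0-1-0, 1--00
Minimum SOP uses 7 PIs: cd' + b'e + b'c + bc'e' + a'c'de + a'ce' + ad'e'

7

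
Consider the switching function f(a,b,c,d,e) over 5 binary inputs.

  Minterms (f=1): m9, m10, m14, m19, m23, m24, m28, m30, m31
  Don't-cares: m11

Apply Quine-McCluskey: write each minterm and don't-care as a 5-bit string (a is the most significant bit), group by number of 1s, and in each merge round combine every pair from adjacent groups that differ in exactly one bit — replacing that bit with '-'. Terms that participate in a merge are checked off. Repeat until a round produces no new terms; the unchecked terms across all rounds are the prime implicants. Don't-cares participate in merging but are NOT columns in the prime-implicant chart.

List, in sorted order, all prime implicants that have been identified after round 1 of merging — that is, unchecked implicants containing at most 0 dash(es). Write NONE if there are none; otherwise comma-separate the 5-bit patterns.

[col 0] 01001*, 01010*, 01011*, 01110*, 10011*, 10111*, 11000*, 11100*, 11110*, 11111*
[col 1] -1110, 01-10, 010-1, 0101-, 1-111, 10-11, 11-00, 111-0, 1111-
Prime implicants: -1110, 01-10, 010-1, 0101-, 1-111, 10-11, 11-00, 111-0, 1111-

NONE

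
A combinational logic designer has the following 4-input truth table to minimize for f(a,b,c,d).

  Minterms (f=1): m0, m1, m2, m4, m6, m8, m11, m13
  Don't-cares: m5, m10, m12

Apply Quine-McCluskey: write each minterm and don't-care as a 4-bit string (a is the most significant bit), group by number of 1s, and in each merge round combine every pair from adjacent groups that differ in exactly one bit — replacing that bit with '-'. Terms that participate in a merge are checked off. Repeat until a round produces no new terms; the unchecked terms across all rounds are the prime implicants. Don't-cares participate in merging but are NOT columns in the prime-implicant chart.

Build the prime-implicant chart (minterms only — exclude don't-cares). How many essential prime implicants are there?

size-2^0 implicants → 0000(✓)  0001(✓)  0010(✓)  0100(✓)  0101(✓)  0110(✓)  1000(✓)  1010(✓)  1011(✓)  1100(✓)  1101(✓)
size-2^1 implicants → -000(✓)  -010(✓)  -100(✓)  -101(✓)  0-00(✓)  0-01(✓)  0-10(✓)  00-0(✓)  000-(✓)  01-0(✓)  010-(✓)  1-00(✓)  10-0(✓)  101-  110-(✓)
size-2^2 implicants → --00  -0-0  -10-  0--0  0-0-
Unchecked terms (primes): --00, -0-0, -10-, 0--0, 0-0-, 101-
Minterm coverage:
  m0 ⊆ --00,-0-0,0--0,0-0-
  m1 ⊆ 0-0- [E]
  m2 ⊆ -0-0,0--0
  m4 ⊆ --00,-10-,0--0,0-0-
  m6 ⊆ 0--0 [E]
  m8 ⊆ --00,-0-0
  m11 ⊆ 101- [E]
  m13 ⊆ -10- [E]
E = {-10-, 0--0, 0-0-, 101-}

4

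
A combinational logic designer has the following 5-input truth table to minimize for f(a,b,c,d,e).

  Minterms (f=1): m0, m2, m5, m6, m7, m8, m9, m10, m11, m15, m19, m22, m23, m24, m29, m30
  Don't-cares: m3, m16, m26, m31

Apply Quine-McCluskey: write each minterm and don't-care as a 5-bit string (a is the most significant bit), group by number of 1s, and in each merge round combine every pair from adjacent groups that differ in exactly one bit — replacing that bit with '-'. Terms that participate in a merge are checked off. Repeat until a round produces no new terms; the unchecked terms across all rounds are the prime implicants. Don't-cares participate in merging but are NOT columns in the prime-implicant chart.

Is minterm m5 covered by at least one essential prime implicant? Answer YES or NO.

Round 0: 00000✓ 00010✓ 00011✓ 00101✓ 00110✓ 00111✓ 01000✓ 01001✓ 01010✓ 01011✓ 01111✓ 10000✓ 10011✓ 10110✓ 10111✓ 11000✓ 11010✓ 11101✓ 11110✓ 11111✓
Round 1: -0000✓ -0011✓ -0110✓ -0111✓ -1000✓ -1010✓ -1111✓ 0-000✓ 0-010✓ 0-011✓ 0-111✓ 00-10✓ 00-11✓ 000-0✓ 0001-✓ 001-1 0011-✓ 01-11✓ 010-0✓ 010-1✓ 0100-✓ 0101-✓ 1-000✓ 1-110✓ 1-111✓ 10-11✓ 1011-✓ 11-10 110-0✓ 111-1 1111-✓
Round 2: --000 --111 -0-11 -011- -10-0 0--11 0-0-0 0-01- 00-1- 010-- 1-11-
PIs = {--000, --111, -0-11, -011-, -10-0, 0--11, 0-0-0, 0-01-, 00-1-, 001-1, 010--, 1-11-, 11-10, 111-1}
Coverage chart:
  m0: --000,0-0-0
  m2: 0-0-0,0-01-,00-1-
  m5: 001-1 ←essential
  m6: -011-,00-1-
  m7: --111,-0-11,-011-,0--11,00-1-,001-1
  m8: --000,-10-0,0-0-0,010--
  m9: 010-- ←essential
  m10: -10-0,0-0-0,0-01-,010--
  m11: 0--11,0-01-,010--
  m15: --111,0--11
  m19: -0-11 ←essential
  m22: -011-,1-11-
  m23: --111,-0-11,-011-,1-11-
  m24: --000,-10-0
  m29: 111-1 ←essential
  m30: 1-11-,11-10
Essential: -0-11, 001-1, 010--, 111-1

YES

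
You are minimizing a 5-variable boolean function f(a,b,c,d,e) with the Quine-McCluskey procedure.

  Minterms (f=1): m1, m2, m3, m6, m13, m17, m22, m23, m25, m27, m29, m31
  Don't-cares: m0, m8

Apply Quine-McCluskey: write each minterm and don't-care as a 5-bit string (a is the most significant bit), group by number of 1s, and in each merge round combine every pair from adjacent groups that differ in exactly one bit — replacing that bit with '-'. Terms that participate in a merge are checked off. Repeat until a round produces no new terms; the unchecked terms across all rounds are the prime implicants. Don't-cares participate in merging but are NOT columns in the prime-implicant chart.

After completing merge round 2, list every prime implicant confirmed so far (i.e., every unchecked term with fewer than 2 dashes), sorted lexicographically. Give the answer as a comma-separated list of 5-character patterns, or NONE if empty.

-0001, -0110, -1101, 0-000, 00-10, 1-001, 1-111, 1011-

[col 0] 00000*, 00001*, 00010*, 00011*, 00110*, 01000*, 01101*, 10001*, 10110*, 10111*, 11001*, 11011*, 11101*, 11111*
[col 1] -0001, -0110, -1101, 0-000, 00-10, 000-0*, 000-1*, 0000-*, 0001-*, 1-001, 1-111, 1011-, 11-01*, 11-11*, 110-1*, 111-1*
[col 2] 000--, 11--1
Prime implicants: -0001, -0110, -1101, 0-000, 00-10, 000--, 1-001, 1-111, 1011-, 11--1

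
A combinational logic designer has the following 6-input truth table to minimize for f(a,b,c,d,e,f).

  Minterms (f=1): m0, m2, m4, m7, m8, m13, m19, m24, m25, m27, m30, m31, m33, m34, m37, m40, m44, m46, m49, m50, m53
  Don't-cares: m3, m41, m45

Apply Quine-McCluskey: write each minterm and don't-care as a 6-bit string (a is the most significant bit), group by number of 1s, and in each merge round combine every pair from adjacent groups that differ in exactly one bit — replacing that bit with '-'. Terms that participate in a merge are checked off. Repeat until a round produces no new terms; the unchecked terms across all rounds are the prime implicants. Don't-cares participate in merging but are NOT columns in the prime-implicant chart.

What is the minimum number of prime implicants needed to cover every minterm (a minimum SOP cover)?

[col 0] 000000*, 000010*, 000011*, 000100*, 000111*, 001000*, 001101*, 010011*, 011000*, 011001*, 011011*, 011110*, 011111*, 100001*, 100010*, 100101*, 101000*, 101001*, 101100*, 101101*, 101110*, 110001*, 110010*, 110101*
[col 1] -00010, -01000, -01101, 0-0011, 0-1000, 00-000, 000-00, 000-11, 0000-0, 00001-, 01-011, 011-11, 0110-1, 01100-, 01111-, 1-0001*, 1-0010, 1-0101*, 10-001*, 10-101*, 100-01*, 101-00*, 101-01*, 10100-*, 1011-0, 10110-*, 110-01*
[col 2] 1-0-01, 10--01, 101-0-
Prime implicants: -00010, -01000, -01101, 0-0011, 0-1000, 00-000, 000-00, 000-11, 0000-0, 00001-, 01-011, 011-11, 0110-1, 01100-, 01111-, 1-0-01, 1-0010, 10--01, 101-0-, 1011-0
PI chart (minterm → PIs covering it):
  0 | 00-000,000-00,0000-0
  2 | -00010,0000-0,00001-
  4 | 000-00  (sole → essential)
  7 | 000-11  (sole → essential)
  8 | -01000,0-1000,00-000
  13 | -01101  (sole → essential)
  19 | 0-0011,01-011
  24 | 0-1000,01100-
  25 | 0110-1,01100-
  27 | 01-011,011-11,0110-1
  30 | 01111-  (sole → essential)
  31 | 011-11,01111-
  33 | 1-0-01,10--01
  34 | -00010,1-0010
  37 | 1-0-01,10--01
  40 | -01000,101-0-
  44 | 101-0-,1011-0
  46 | 1011-0  (sole → essential)
  49 | 1-0-01  (sole → essential)
  50 | 1-0010  (sole → essential)
  53 | 1-0-01  (sole → essential)
Essential prime implicants: -01101, 000-00, 000-11, 01111-, 1-0-01, 1-0010, 1011-0
Petrick residual → -00010, -01000, 01-011, 01100-
Minimum SOP uses 11 PIs: b'c'd'ef' + b'cd'e'f' + b'cde'f + a'b'c'e'f' + a'b'c'ef + a'bd'ef + a'bcd'e' + a'bcde + ac'e'f + ac'd'ef' + ab'cdf'

11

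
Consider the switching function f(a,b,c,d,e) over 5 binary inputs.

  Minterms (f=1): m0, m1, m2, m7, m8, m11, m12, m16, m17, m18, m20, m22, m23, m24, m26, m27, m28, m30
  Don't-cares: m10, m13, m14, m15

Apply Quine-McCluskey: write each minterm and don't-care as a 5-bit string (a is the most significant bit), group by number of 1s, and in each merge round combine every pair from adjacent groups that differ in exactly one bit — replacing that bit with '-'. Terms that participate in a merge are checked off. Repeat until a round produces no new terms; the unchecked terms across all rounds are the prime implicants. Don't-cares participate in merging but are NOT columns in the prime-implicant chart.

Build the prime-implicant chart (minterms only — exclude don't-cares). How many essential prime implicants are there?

[col 0] 00000*, 00001*, 00010*, 00111*, 01000*, 01010*, 01011*, 01100*, 01101*, 01110*, 01111*, 10000*, 10001*, 10010*, 10100*, 10110*, 10111*, 11000*, 11010*, 11011*, 11100*, 11110*
[col 1] -0000*, -0001*, -0010*, -0111, -1000*, -1010*, -1011*, -1100*, -1110*, 0-000*, 0-010*, 0-111, 000-0*, 0000-*, 01-00*, 01-10*, 01-11*, 010-0*, 0101-*, 011-0*, 011-1*, 0110-*, 0111-*, 1-000*, 1-010*, 1-100*, 1-110*, 10-00*, 10-10*, 100-0*, 1000-*, 101-0*, 1011-, 11-00*, 11-10*, 110-0*, 1101-*, 111-0*
[col 2] --000*, --010*, -00-0*, -000-, -1-00*, -1-10*, -10-0*, -101-, -11-0*, 0-0-0*, 01--0*, 01-1-, 011--, 1--00*, 1--10*, 1-0-0*, 1-1-0*, 10--0*, 11--0*
[col 3] --0-0, -1--0, 1---0
Prime implicants: --0-0, -000-, -0111, -1--0, -101-, 0-111, 01-1-, 011--, 1---0, 1011-
PI chart (minterm → PIs covering it):
  0 | --0-0,-000-
  1 | -000-  (sole → essential)
  2 | --0-0  (sole → essential)
  7 | -0111,0-111
  8 | --0-0,-1--0
  11 | -101-,01-1-
  12 | -1--0,011--
  16 | --0-0,-000-,1---0
  17 | -000-  (sole → essential)
  18 | --0-0,1---0
  20 | 1---0  (sole → essential)
  22 | 1---0,1011-
  23 | -0111,1011-
  24 | --0-0,-1--0,1---0
  26 | --0-0,-1--0,-101-,1---0
  27 | -101-  (sole → essential)
  28 | -1--0,1---0
  30 | -1--0,1---0
Essential prime implicants: --0-0, -000-, -101-, 1---0

4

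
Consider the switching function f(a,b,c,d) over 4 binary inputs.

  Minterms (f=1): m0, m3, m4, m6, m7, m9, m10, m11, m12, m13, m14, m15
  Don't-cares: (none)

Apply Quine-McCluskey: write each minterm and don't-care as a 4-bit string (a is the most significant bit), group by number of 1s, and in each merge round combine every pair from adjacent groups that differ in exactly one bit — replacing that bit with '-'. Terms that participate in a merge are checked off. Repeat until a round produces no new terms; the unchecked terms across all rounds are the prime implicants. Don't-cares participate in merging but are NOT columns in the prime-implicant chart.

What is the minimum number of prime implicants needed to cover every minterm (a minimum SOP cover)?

[col 0] 0000*, 0011*, 0100*, 0110*, 0111*, 1001*, 1010*, 1011*, 1100*, 1101*, 1110*, 1111*
[col 1] -011*, -100*, -110*, -111*, 0-00, 0-11*, 01-0*, 011-*, 1-01*, 1-10*, 1-11*, 10-1*, 101-*, 11-0*, 11-1*, 110-*, 111-*
[col 2] --11, -1-0, -11-, 1--1, 1-1-, 11--
Prime implicants: --11, -1-0, -11-, 0-00, 1--1, 1-1-, 11--
PI chart (minterm → PIs covering it):
  0 | 0-00  (sole → essential)
  3 | --11  (sole → essential)
  4 | -1-0,0-00
  6 | -1-0,-11-
  7 | --11,-11-
  9 | 1--1  (sole → essential)
  10 | 1-1-  (sole → essential)
  11 | --11,1--1,1-1-
  12 | -1-0,11--
  13 | 1--1,11--
  14 | -1-0,-11-,1-1-,11--
  15 | --11,-11-,1--1,1-1-,11--
Essential prime implicants: --11, 0-00, 1--1, 1-1-
Petrick residual → -1-0
Minimum SOP uses 5 PIs: cd + bd' + a'c'd' + ad + ac

5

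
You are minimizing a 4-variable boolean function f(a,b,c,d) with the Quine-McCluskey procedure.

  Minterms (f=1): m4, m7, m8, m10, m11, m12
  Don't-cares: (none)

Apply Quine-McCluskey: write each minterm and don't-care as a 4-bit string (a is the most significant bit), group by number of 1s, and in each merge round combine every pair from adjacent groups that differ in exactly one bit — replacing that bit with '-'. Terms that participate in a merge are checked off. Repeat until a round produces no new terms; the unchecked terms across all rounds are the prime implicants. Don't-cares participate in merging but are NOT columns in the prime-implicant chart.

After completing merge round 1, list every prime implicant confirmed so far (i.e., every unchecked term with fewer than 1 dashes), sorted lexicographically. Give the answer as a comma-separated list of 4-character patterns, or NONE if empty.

0111

Round 0: 0100✓ 0111 1000✓ 1010✓ 1011✓ 1100✓
Round 1: -100 1-00 10-0 101-
PIs = {-100, 0111, 1-00, 10-0, 101-}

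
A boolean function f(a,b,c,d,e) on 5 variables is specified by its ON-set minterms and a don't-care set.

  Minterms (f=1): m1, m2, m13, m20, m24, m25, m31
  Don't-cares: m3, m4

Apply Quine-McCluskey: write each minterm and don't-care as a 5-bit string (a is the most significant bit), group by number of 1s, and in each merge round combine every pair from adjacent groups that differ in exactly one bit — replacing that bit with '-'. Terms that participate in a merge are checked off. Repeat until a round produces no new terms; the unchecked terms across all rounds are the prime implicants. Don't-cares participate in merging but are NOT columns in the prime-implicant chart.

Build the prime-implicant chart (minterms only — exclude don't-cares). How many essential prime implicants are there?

6

size-2^0 implicants → 00001(✓)  00010(✓)  00011(✓)  00100(✓)  01101  10100(✓)  11000(✓)  11001(✓)  11111
size-2^1 implicants → -0100  000-1  0001-  1100-
Unchecked terms (primes): -0100, 000-1, 0001-, 01101, 1100-, 11111
Minterm coverage:
  m1 ⊆ 000-1 [E]
  m2 ⊆ 0001- [E]
  m13 ⊆ 01101 [E]
  m20 ⊆ -0100 [E]
  m24 ⊆ 1100- [E]
  m25 ⊆ 1100- [E]
  m31 ⊆ 11111 [E]
E = {-0100, 000-1, 0001-, 01101, 1100-, 11111}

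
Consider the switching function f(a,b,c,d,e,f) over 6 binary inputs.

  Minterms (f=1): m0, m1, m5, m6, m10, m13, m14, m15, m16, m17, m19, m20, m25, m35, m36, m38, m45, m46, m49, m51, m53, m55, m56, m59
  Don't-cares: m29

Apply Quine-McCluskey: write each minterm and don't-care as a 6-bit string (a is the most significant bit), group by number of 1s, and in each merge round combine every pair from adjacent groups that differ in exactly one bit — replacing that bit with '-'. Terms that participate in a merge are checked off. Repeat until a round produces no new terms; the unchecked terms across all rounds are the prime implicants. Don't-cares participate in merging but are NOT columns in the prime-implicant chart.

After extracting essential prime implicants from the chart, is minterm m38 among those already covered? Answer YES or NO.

size-2^0 implicants → 000000(✓)  000001(✓)  000101(✓)  000110(✓)  001010(✓)  001101(✓)  001110(✓)  001111(✓)  010000(✓)  010001(✓)  010011(✓)  010100(✓)  011001(✓)  011101(✓)  100011(✓)  100100(✓)  100110(✓)  101101(✓)  101110(✓)  110001(✓)  110011(✓)  110101(✓)  110111(✓)  111000  111011(✓)
size-2^1 implicants → -00110(✓)  -01101  -01110(✓)  -10001(✓)  -10011(✓)  0-0000(✓)  0-0001(✓)  0-1101  00-101  00-110(✓)  000-01  00000-(✓)  001-10  0011-1  00111-  01-001  010-00  0100-1(✓)  01000-(✓)  011-01  1-0011  10-110(✓)  1001-0  11-011  110-01(✓)  110-11(✓)  1100-1(✓)  1101-1(✓)
size-2^2 implicants → -0-110  -100-1  0-000-  110--1
Unchecked terms (primes): -0-110, -01101, -100-1, 0-000-, 0-1101, 00-101, 000-01, 001-10, 0011-1, 00111-, 01-001, 010-00, 011-01, 1-0011, 1001-0, 11-011, 110--1, 111000
Minterm coverage:
  m0 ⊆ 0-000- [E]
  m1 ⊆ 0-000-,000-01
  m5 ⊆ 00-101,000-01
  m6 ⊆ -0-110 [E]
  m10 ⊆ 001-10 [E]
  m13 ⊆ -01101,0-1101,00-101,0011-1
  m14 ⊆ -0-110,001-10,00111-
  m15 ⊆ 0011-1,00111-
  m16 ⊆ 0-000-,010-00
  m17 ⊆ -100-1,0-000-,01-001
  m19 ⊆ -100-1 [E]
  m20 ⊆ 010-00 [E]
  m25 ⊆ 01-001,011-01
  m35 ⊆ 1-0011 [E]
  m36 ⊆ 1001-0 [E]
  m38 ⊆ -0-110,1001-0
  m45 ⊆ -01101 [E]
  m46 ⊆ -0-110 [E]
  m49 ⊆ -100-1,110--1
  m51 ⊆ -100-1,1-0011,11-011,110--1
  m53 ⊆ 110--1 [E]
  m55 ⊆ 110--1 [E]
  m56 ⊆ 111000 [E]
  m59 ⊆ 11-011 [E]
E = {-0-110, -01101, -100-1, 0-000-, 001-10, 010-00, 1-0011, 1001-0, 11-011, 110--1, 111000}

YES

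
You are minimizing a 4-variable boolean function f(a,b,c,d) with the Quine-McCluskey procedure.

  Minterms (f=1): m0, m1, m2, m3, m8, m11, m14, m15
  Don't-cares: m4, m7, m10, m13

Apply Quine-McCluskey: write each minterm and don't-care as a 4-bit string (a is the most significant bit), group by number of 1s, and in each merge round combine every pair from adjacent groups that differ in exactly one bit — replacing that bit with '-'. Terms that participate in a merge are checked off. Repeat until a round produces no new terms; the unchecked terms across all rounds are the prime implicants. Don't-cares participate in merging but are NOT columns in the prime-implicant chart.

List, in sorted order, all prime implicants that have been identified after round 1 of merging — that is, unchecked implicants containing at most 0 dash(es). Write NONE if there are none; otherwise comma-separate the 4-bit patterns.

size-2^0 implicants → 0000(✓)  0001(✓)  0010(✓)  0011(✓)  0100(✓)  0111(✓)  1000(✓)  1010(✓)  1011(✓)  1101(✓)  1110(✓)  1111(✓)
size-2^1 implicants → -000(✓)  -010(✓)  -011(✓)  -111(✓)  0-00  0-11(✓)  00-0(✓)  00-1(✓)  000-(✓)  001-(✓)  1-10(✓)  1-11(✓)  10-0(✓)  101-(✓)  11-1  111-(✓)
size-2^2 implicants → --11  -0-0  -01-  00--  1-1-
Unchecked terms (primes): --11, -0-0, -01-, 0-00, 00--, 1-1-, 11-1

NONE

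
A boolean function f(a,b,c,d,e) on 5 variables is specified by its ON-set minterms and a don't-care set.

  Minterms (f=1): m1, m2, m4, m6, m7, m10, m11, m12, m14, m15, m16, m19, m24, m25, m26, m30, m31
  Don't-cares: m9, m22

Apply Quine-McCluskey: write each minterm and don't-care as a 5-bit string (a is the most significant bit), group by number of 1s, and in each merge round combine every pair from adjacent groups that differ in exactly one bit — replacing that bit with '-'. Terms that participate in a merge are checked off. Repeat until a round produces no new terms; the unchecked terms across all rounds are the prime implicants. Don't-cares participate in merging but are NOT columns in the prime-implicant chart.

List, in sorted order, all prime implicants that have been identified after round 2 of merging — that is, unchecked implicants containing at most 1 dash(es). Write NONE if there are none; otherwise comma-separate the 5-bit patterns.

size-2^0 implicants → 00001(✓)  00010(✓)  00100(✓)  00110(✓)  00111(✓)  01001(✓)  01010(✓)  01011(✓)  01100(✓)  01110(✓)  01111(✓)  10000(✓)  10011  10110(✓)  11000(✓)  11001(✓)  11010(✓)  11110(✓)  11111(✓)
size-2^1 implicants → -0110(✓)  -1001  -1010(✓)  -1110(✓)  -1111(✓)  0-001  0-010(✓)  0-100(✓)  0-110(✓)  0-111(✓)  00-10(✓)  001-0(✓)  0011-(✓)  01-10(✓)  01-11(✓)  010-1  0101-(✓)  011-0(✓)  0111-(✓)  1-000  1-110(✓)  11-10(✓)  110-0  1100-  1111-(✓)
size-2^2 implicants → --110  -1-10  -111-  0--10  0-1-0  0-11-  01-1-
Unchecked terms (primes): --110, -1-10, -1001, -111-, 0--10, 0-001, 0-1-0, 0-11-, 01-1-, 010-1, 1-000, 10011, 110-0, 1100-

-1001, 0-001, 010-1, 1-000, 10011, 110-0, 1100-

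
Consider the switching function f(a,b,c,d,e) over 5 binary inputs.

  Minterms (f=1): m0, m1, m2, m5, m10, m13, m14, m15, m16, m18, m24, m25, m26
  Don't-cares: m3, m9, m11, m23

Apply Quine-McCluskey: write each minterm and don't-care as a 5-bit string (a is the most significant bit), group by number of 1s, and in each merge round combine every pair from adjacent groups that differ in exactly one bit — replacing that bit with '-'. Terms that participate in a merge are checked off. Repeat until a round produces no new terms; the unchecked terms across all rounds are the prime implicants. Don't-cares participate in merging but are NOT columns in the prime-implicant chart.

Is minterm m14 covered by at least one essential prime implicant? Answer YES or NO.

YES

[col 0] 00000*, 00001*, 00010*, 00011*, 00101*, 01001*, 01010*, 01011*, 01101*, 01110*, 01111*, 10000*, 10010*, 10111, 11000*, 11001*, 11010*
[col 1] -0000*, -0010*, -1001, -1010*, 0-001*, 0-010*, 0-011*, 0-101*, 00-01*, 000-0*, 000-1*, 0000-*, 0001-*, 01-01*, 01-10*, 01-11*, 010-1*, 0101-*, 011-1*, 0111-*, 1-000*, 1-010*, 100-0*, 110-0*, 1100-
[col 2] --010, -00-0, 0--01, 0-0-1, 0-01-, 000--, 01--1, 01-1-, 1-0-0
Prime implicants: --010, -00-0, -1001, 0--01, 0-0-1, 0-01-, 000--, 01--1, 01-1-, 1-0-0, 10111, 1100-
PI chart (minterm → PIs covering it):
  0 | -00-0,000--
  1 | 0--01,0-0-1,000--
  2 | --010,-00-0,0-01-,000--
  5 | 0--01  (sole → essential)
  10 | --010,0-01-,01-1-
  13 | 0--01,01--1
  14 | 01-1-  (sole → essential)
  15 | 01--1,01-1-
  16 | -00-0,1-0-0
  18 | --010,-00-0,1-0-0
  24 | 1-0-0,1100-
  25 | -1001,1100-
  26 | --010,1-0-0
Essential prime implicants: 0--01, 01-1-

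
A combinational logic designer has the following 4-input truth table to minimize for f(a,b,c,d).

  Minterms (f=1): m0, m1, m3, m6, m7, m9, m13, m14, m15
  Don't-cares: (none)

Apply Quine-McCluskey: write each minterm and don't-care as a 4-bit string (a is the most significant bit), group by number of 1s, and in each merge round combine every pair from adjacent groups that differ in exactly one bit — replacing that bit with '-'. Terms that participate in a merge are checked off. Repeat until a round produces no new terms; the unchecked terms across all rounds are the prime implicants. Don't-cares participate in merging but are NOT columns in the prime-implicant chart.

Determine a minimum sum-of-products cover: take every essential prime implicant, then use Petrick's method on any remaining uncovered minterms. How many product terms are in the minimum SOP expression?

Round 0: 0000✓ 0001✓ 0011✓ 0110✓ 0111✓ 1001✓ 1101✓ 1110✓ 1111✓
Round 1: -001 -110✓ -111✓ 0-11 00-1 000- 011-✓ 1-01 11-1 111-✓
Round 2: -11-
PIs = {-001, -11-, 0-11, 00-1, 000-, 1-01, 11-1}
Coverage chart:
  m0: 000- ←essential
  m1: -001,00-1,000-
  m3: 0-11,00-1
  m6: -11- ←essential
  m7: -11-,0-11
  m9: -001,1-01
  m13: 1-01,11-1
  m14: -11- ←essential
  m15: -11-,11-1
Essential: -11-, 000-
Petrick residual → 0-11, 1-01
Min cover (4 terms): bc + a'cd + a'b'c' + ac'd

4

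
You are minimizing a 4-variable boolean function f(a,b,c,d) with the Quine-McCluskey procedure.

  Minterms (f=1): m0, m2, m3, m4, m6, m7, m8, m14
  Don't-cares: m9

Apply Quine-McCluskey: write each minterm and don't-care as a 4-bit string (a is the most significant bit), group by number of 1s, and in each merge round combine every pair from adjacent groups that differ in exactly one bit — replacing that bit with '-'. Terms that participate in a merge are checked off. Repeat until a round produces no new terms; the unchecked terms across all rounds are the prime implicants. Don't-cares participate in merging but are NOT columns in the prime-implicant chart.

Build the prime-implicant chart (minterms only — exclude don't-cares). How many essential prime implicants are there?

3

size-2^0 implicants → 0000(✓)  0010(✓)  0011(✓)  0100(✓)  0110(✓)  0111(✓)  1000(✓)  1001(✓)  1110(✓)
size-2^1 implicants → -000  -110  0-00(✓)  0-10(✓)  0-11(✓)  00-0(✓)  001-(✓)  01-0(✓)  011-(✓)  100-
size-2^2 implicants → 0--0  0-1-
Unchecked terms (primes): -000, -110, 0--0, 0-1-, 100-
Minterm coverage:
  m0 ⊆ -000,0--0
  m2 ⊆ 0--0,0-1-
  m3 ⊆ 0-1- [E]
  m4 ⊆ 0--0 [E]
  m6 ⊆ -110,0--0,0-1-
  m7 ⊆ 0-1- [E]
  m8 ⊆ -000,100-
  m14 ⊆ -110 [E]
E = {-110, 0--0, 0-1-}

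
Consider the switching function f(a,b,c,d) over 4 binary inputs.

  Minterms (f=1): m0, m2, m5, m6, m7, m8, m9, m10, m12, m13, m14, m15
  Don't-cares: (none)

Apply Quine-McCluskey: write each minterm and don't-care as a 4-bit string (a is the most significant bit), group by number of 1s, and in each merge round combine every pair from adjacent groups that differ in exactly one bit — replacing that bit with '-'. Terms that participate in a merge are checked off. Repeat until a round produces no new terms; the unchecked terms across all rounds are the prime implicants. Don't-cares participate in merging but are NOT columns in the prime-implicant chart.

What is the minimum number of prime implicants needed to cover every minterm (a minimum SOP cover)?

4

[col 0] 0000*, 0010*, 0101*, 0110*, 0111*, 1000*, 1001*, 1010*, 1100*, 1101*, 1110*, 1111*
[col 1] -000*, -010*, -101*, -110*, -111*, 0-10*, 00-0*, 01-1*, 011-*, 1-00*, 1-01*, 1-10*, 10-0*, 100-*, 11-0*, 11-1*, 110-*, 111-*
[col 2] --10, -0-0, -1-1, -11-, 1--0, 1-0-, 11--
Prime implicants: --10, -0-0, -1-1, -11-, 1--0, 1-0-, 11--
PI chart (minterm → PIs covering it):
  0 | -0-0  (sole → essential)
  2 | --10,-0-0
  5 | -1-1  (sole → essential)
  6 | --10,-11-
  7 | -1-1,-11-
  8 | -0-0,1--0,1-0-
  9 | 1-0-  (sole → essential)
  10 | --10,-0-0,1--0
  12 | 1--0,1-0-,11--
  13 | -1-1,1-0-,11--
  14 | --10,-11-,1--0,11--
  15 | -1-1,-11-,11--
Essential prime implicants: -0-0, -1-1, 1-0-
Petrick residual → --10
Minimum SOP uses 4 PIs: cd' + b'd' + bd + ac'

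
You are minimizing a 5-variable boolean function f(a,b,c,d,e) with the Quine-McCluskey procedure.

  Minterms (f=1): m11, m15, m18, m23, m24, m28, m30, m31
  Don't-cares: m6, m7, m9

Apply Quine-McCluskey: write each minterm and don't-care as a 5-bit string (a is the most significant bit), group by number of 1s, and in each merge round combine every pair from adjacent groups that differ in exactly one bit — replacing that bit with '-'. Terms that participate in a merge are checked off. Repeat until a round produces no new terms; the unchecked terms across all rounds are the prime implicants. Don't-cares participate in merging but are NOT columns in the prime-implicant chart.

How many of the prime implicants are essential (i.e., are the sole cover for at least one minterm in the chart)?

3

[col 0] 00110*, 00111*, 01001*, 01011*, 01111*, 10010, 10111*, 11000*, 11100*, 11110*, 11111*
[col 1] -0111*, -1111*, 0-111*, 0011-, 01-11, 010-1, 1-111*, 11-00, 111-0, 1111-
[col 2] --111
Prime implicants: --111, 0011-, 01-11, 010-1, 10010, 11-00, 111-0, 1111-
PI chart (minterm → PIs covering it):
  11 | 01-11,010-1
  15 | --111,01-11
  18 | 10010  (sole → essential)
  23 | --111  (sole → essential)
  24 | 11-00  (sole → essential)
  28 | 11-00,111-0
  30 | 111-0,1111-
  31 | --111,1111-
Essential prime implicants: --111, 10010, 11-00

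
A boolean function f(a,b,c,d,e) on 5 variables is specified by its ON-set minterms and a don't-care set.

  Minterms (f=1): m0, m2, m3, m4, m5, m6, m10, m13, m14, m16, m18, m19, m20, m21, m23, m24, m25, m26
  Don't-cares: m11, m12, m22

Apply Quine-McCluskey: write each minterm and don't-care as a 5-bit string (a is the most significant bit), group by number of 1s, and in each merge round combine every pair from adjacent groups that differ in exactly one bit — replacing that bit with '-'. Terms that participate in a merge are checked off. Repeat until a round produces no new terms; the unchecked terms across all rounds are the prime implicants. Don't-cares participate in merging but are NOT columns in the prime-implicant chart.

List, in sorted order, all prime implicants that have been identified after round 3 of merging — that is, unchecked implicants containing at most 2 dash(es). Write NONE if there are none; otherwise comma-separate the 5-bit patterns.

Round 0: 00000✓ 00010✓ 00011✓ 00100✓ 00101✓ 00110✓ 01010✓ 01011✓ 01100✓ 01101✓ 01110✓ 10000✓ 10010✓ 10011✓ 10100✓ 10101✓ 10110✓ 10111✓ 11000✓ 11001✓ 11010✓
Round 1: -0000✓ -0010✓ -0011✓ -0100✓ -0101✓ -0110✓ -1010✓ 0-010✓ 0-011✓ 0-100✓ 0-101✓ 0-110✓ 00-00✓ 00-10✓ 000-0✓ 0001-✓ 001-0✓ 0010-✓ 01-10✓ 0101-✓ 011-0✓ 0110-✓ 1-000✓ 1-010✓ 10-00✓ 10-10✓ 10-11✓ 100-0✓ 1001-✓ 101-0✓ 101-1✓ 1010-✓ 1011-✓ 110-0✓ 1100-
Round 2: --010 -0-00✓ -0-10✓ -00-0✓ -001- -01-0✓ -010- 0--10 0-01- 0-1-0 0-10- 00--0✓ 1-0-0 10--0✓ 10-1- 101--
Round 3: -0--0
PIs = {--010, -0--0, -001-, -010-, 0--10, 0-01-, 0-1-0, 0-10-, 1-0-0, 10-1-, 101--, 1100-}

--010, -001-, -010-, 0--10, 0-01-, 0-1-0, 0-10-, 1-0-0, 10-1-, 101--, 1100-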